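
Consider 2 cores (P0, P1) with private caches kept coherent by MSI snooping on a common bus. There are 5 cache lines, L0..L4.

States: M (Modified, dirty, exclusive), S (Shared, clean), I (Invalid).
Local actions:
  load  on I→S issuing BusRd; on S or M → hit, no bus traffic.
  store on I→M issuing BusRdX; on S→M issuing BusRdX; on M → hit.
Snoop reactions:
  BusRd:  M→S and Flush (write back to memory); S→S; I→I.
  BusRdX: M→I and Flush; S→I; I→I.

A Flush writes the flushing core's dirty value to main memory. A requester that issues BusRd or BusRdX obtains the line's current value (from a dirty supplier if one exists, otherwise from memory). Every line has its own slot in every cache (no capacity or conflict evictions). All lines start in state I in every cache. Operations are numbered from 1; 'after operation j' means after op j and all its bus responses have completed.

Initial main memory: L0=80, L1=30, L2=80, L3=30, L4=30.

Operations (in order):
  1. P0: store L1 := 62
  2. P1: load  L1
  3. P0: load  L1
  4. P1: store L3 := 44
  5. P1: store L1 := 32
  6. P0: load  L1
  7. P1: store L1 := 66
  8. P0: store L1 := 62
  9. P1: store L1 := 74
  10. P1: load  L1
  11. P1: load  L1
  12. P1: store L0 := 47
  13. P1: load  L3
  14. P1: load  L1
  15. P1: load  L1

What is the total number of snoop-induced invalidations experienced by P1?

[1] P0: store L1 := 62 | P0:M(62), P1:I | bus: BusRdX
[2] P1: load  L1 | P0:S(62), P1:S(62) | bus: BusRd,Flush
[3] P0: load  L1 | P0:S(62), P1:S(62) | bus: none
[4] P1: store L3 := 44 | P0:I, P1:M(44) | bus: BusRdX
[5] P1: store L1 := 32 | P0:I, P1:M(32) | bus: BusRdX
[6] P0: load  L1 | P0:S(32), P1:S(32) | bus: BusRd,Flush
[7] P1: store L1 := 66 | P0:I, P1:M(66) | bus: BusRdX
[8] P0: store L1 := 62 | P0:M(62), P1:I | bus: BusRdX,Flush
[9] P1: store L1 := 74 | P0:I, P1:M(74) | bus: BusRdX,Flush
[10] P1: load  L1 | P0:I, P1:M(74) | bus: none
[11] P1: load  L1 | P0:I, P1:M(74) | bus: none
[12] P1: store L0 := 47 | P0:I, P1:M(47) | bus: BusRdX
[13] P1: load  L3 | P0:I, P1:M(44) | bus: none
[14] P1: load  L1 | P0:I, P1:M(74) | bus: none
[15] P1: load  L1 | P0:I, P1:M(74) | bus: none

invalidations = 1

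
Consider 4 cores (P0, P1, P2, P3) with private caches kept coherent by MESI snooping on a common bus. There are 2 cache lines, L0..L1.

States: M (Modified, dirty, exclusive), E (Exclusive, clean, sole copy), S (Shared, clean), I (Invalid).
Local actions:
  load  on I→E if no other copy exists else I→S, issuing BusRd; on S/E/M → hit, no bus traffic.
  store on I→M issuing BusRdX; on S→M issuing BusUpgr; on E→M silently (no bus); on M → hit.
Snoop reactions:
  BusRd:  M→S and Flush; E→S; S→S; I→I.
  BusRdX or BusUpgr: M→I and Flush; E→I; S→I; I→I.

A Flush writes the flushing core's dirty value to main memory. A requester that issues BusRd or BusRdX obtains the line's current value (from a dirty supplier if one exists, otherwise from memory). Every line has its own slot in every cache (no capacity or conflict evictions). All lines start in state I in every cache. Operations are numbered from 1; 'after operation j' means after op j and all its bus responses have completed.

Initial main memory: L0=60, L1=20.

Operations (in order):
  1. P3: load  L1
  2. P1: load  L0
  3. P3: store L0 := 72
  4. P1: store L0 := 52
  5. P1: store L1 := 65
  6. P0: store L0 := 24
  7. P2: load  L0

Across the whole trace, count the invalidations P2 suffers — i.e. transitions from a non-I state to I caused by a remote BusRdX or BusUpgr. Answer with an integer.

invalidations = 0

1. P3: load  L1  bus=[BusRd]  L1: P0=I P1=I P2=I P3=E  mem[L1]=20
2. P1: load  L0  bus=[BusRd]  L0: P0=I P1=E P2=I P3=I  mem[L0]=60
3. P3: store L0 := 72  bus=[BusRdX]  L0: P0=I P1=I P2=I P3=M  mem[L0]=60
4. P1: store L0 := 52  bus=[BusRdX,Flush]  L0: P0=I P1=M P2=I P3=I  mem[L0]=72
5. P1: store L1 := 65  bus=[BusRdX]  L1: P0=I P1=M P2=I P3=I  mem[L1]=20
6. P0: store L0 := 24  bus=[BusRdX,Flush]  L0: P0=M P1=I P2=I P3=I  mem[L0]=52
7. P2: load  L0  bus=[BusRd,Flush]  L0: P0=S P1=I P2=S P3=I  mem[L0]=24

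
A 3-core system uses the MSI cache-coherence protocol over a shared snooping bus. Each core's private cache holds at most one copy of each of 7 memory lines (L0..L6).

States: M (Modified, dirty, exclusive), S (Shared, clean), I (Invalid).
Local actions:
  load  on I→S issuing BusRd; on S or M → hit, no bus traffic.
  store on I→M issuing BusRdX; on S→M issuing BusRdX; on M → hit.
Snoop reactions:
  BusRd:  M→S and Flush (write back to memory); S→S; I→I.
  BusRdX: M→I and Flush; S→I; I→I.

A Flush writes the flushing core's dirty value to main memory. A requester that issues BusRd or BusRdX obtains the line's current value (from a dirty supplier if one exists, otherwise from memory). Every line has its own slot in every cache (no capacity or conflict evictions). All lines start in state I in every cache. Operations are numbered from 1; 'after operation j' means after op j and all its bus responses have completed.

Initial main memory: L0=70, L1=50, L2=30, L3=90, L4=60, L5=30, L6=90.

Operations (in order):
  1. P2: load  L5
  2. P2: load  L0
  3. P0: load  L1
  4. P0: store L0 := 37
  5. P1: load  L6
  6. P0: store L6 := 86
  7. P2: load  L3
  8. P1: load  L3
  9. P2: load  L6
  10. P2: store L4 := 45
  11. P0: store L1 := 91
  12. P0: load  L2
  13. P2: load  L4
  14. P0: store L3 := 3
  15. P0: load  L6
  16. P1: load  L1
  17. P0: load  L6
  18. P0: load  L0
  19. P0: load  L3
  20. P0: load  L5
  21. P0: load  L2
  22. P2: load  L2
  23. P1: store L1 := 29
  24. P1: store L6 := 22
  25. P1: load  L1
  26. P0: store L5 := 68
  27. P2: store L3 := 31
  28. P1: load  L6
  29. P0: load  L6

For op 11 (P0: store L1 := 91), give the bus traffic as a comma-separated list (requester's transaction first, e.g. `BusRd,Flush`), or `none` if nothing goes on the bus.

[1] P2: load  L5 | P0:I, P1:I, P2:S(30) | bus: BusRd
[2] P2: load  L0 | P0:I, P1:I, P2:S(70) | bus: BusRd
[3] P0: load  L1 | P0:S(50), P1:I, P2:I | bus: BusRd
[4] P0: store L0 := 37 | P0:M(37), P1:I, P2:I | bus: BusRdX
[5] P1: load  L6 | P0:I, P1:S(90), P2:I | bus: BusRd
[6] P0: store L6 := 86 | P0:M(86), P1:I, P2:I | bus: BusRdX
[7] P2: load  L3 | P0:I, P1:I, P2:S(90) | bus: BusRd
[8] P1: load  L3 | P0:I, P1:S(90), P2:S(90) | bus: BusRd
[9] P2: load  L6 | P0:S(86), P1:I, P2:S(86) | bus: BusRd,Flush
[10] P2: store L4 := 45 | P0:I, P1:I, P2:M(45) | bus: BusRdX
[11] P0: store L1 := 91 | P0:M(91), P1:I, P2:I | bus: BusRdX
[12] P0: load  L2 | P0:S(30), P1:I, P2:I | bus: BusRd
[13] P2: load  L4 | P0:I, P1:I, P2:M(45) | bus: none
[14] P0: store L3 := 3 | P0:M(3), P1:I, P2:I | bus: BusRdX
[15] P0: load  L6 | P0:S(86), P1:I, P2:S(86) | bus: none
[16] P1: load  L1 | P0:S(91), P1:S(91), P2:I | bus: BusRd,Flush
[17] P0: load  L6 | P0:S(86), P1:I, P2:S(86) | bus: none
[18] P0: load  L0 | P0:M(37), P1:I, P2:I | bus: none
[19] P0: load  L3 | P0:M(3), P1:I, P2:I | bus: none
[20] P0: load  L5 | P0:S(30), P1:I, P2:S(30) | bus: BusRd
[21] P0: load  L2 | P0:S(30), P1:I, P2:I | bus: none
[22] P2: load  L2 | P0:S(30), P1:I, P2:S(30) | bus: BusRd
[23] P1: store L1 := 29 | P0:I, P1:M(29), P2:I | bus: BusRdX
[24] P1: store L6 := 22 | P0:I, P1:M(22), P2:I | bus: BusRdX
[25] P1: load  L1 | P0:I, P1:M(29), P2:I | bus: none
[26] P0: store L5 := 68 | P0:M(68), P1:I, P2:I | bus: BusRdX
[27] P2: store L3 := 31 | P0:I, P1:I, P2:M(31) | bus: BusRdX,Flush
[28] P1: load  L6 | P0:I, P1:M(22), P2:I | bus: none
[29] P0: load  L6 | P0:S(22), P1:S(22), P2:I | bus: BusRd,Flush

bus = BusRdX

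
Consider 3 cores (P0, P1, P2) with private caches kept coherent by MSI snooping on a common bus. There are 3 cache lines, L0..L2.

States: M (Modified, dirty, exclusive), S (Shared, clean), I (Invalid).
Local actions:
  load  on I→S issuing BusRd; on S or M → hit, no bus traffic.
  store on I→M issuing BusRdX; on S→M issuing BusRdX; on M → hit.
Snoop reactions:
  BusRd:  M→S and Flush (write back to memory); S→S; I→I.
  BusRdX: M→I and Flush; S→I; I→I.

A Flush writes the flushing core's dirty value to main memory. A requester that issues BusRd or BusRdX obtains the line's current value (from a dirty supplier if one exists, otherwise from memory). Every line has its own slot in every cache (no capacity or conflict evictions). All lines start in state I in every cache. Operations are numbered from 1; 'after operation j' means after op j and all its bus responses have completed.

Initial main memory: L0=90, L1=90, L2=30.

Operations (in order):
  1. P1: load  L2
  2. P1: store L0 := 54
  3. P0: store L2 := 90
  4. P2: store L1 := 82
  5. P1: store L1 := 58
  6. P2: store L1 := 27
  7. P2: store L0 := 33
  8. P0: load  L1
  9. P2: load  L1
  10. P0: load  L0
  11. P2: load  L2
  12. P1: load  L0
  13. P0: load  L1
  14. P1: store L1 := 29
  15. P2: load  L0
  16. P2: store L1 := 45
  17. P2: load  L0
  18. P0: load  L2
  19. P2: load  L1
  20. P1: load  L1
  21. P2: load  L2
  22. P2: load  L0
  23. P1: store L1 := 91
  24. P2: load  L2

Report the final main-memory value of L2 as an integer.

1. P1: load  L2  bus=[BusRd]  L2: P0=I P1=S P2=I  mem[L2]=30
2. P1: store L0 := 54  bus=[BusRdX]  L0: P0=I P1=M P2=I  mem[L0]=90
3. P0: store L2 := 90  bus=[BusRdX]  L2: P0=M P1=I P2=I  mem[L2]=30
4. P2: store L1 := 82  bus=[BusRdX]  L1: P0=I P1=I P2=M  mem[L1]=90
5. P1: store L1 := 58  bus=[BusRdX,Flush]  L1: P0=I P1=M P2=I  mem[L1]=82
6. P2: store L1 := 27  bus=[BusRdX,Flush]  L1: P0=I P1=I P2=M  mem[L1]=58
7. P2: store L0 := 33  bus=[BusRdX,Flush]  L0: P0=I P1=I P2=M  mem[L0]=54
8. P0: load  L1  bus=[BusRd,Flush]  L1: P0=S P1=I P2=S  mem[L1]=27
9. P2: load  L1  bus=[-]  L1: P0=S P1=I P2=S  mem[L1]=27
10. P0: load  L0  bus=[BusRd,Flush]  L0: P0=S P1=I P2=S  mem[L0]=33
11. P2: load  L2  bus=[BusRd,Flush]  L2: P0=S P1=I P2=S  mem[L2]=90
12. P1: load  L0  bus=[BusRd]  L0: P0=S P1=S P2=S  mem[L0]=33
13. P0: load  L1  bus=[-]  L1: P0=S P1=I P2=S  mem[L1]=27
14. P1: store L1 := 29  bus=[BusRdX]  L1: P0=I P1=M P2=I  mem[L1]=27
15. P2: load  L0  bus=[-]  L0: P0=S P1=S P2=S  mem[L0]=33
16. P2: store L1 := 45  bus=[BusRdX,Flush]  L1: P0=I P1=I P2=M  mem[L1]=29
17. P2: load  L0  bus=[-]  L0: P0=S P1=S P2=S  mem[L0]=33
18. P0: load  L2  bus=[-]  L2: P0=S P1=I P2=S  mem[L2]=90
19. P2: load  L1  bus=[-]  L1: P0=I P1=I P2=M  mem[L1]=29
20. P1: load  L1  bus=[BusRd,Flush]  L1: P0=I P1=S P2=S  mem[L1]=45
21. P2: load  L2  bus=[-]  L2: P0=S P1=I P2=S  mem[L2]=90
22. P2: load  L0  bus=[-]  L0: P0=S P1=S P2=S  mem[L0]=33
23. P1: store L1 := 91  bus=[BusRdX]  L1: P0=I P1=M P2=I  mem[L1]=45
24. P2: load  L2  bus=[-]  L2: P0=S P1=I P2=S  mem[L2]=90

memory[L2] = 90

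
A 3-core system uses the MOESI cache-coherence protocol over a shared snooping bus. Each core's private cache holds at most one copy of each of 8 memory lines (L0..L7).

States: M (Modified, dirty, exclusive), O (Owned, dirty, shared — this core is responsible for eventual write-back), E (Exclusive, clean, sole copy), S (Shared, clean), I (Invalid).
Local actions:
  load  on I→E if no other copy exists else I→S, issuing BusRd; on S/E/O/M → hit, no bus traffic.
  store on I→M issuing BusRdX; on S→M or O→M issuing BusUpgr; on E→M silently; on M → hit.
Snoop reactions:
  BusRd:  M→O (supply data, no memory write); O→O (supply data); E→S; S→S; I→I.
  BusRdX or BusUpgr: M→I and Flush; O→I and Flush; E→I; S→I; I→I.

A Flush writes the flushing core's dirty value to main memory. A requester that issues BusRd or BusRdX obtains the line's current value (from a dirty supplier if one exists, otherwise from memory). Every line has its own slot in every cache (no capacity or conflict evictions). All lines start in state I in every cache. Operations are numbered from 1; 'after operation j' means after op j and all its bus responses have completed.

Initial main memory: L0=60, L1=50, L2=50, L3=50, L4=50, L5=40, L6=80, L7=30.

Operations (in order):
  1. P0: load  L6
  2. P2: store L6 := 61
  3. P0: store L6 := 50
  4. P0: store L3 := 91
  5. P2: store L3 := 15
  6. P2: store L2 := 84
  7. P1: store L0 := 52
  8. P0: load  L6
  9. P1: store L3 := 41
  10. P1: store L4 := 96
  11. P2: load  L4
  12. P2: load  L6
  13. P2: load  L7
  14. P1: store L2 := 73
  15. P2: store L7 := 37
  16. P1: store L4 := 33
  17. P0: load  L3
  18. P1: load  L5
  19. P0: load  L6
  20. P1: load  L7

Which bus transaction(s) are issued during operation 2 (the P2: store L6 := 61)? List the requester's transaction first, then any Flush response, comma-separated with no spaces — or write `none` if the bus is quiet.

bus = BusRdX

  op1 P0: load  L6 → E/I/I on L6; bus BusRd; mem=80
  op2 P2: store L6 := 61 → I/I/M on L6; bus BusRdX; mem=80
  op3 P0: store L6 := 50 → M/I/I on L6; bus BusRdX Flush; mem=61
  op4 P0: store L3 := 91 → M/I/I on L3; bus BusRdX; mem=50
  op5 P2: store L3 := 15 → I/I/M on L3; bus BusRdX Flush; mem=91
  op6 P2: store L2 := 84 → I/I/M on L2; bus BusRdX; mem=50
  op7 P1: store L0 := 52 → I/M/I on L0; bus BusRdX; mem=60
  op8 P0: load  L6 → M/I/I on L6; bus (none); mem=61
  op9 P1: store L3 := 41 → I/M/I on L3; bus BusRdX Flush; mem=15
  op10 P1: store L4 := 96 → I/M/I on L4; bus BusRdX; mem=50
  op11 P2: load  L4 → I/O/S on L4; bus BusRd; mem=50
  op12 P2: load  L6 → O/I/S on L6; bus BusRd; mem=61
  op13 P2: load  L7 → I/I/E on L7; bus BusRd; mem=30
  op14 P1: store L2 := 73 → I/M/I on L2; bus BusRdX Flush; mem=84
  op15 P2: store L7 := 37 → I/I/M on L7; bus (none); mem=30
  op16 P1: store L4 := 33 → I/M/I on L4; bus BusUpgr; mem=50
  op17 P0: load  L3 → S/O/I on L3; bus BusRd; mem=15
  op18 P1: load  L5 → I/E/I on L5; bus BusRd; mem=40
  op19 P0: load  L6 → O/I/S on L6; bus (none); mem=61
  op20 P1: load  L7 → I/S/O on L7; bus BusRd; mem=30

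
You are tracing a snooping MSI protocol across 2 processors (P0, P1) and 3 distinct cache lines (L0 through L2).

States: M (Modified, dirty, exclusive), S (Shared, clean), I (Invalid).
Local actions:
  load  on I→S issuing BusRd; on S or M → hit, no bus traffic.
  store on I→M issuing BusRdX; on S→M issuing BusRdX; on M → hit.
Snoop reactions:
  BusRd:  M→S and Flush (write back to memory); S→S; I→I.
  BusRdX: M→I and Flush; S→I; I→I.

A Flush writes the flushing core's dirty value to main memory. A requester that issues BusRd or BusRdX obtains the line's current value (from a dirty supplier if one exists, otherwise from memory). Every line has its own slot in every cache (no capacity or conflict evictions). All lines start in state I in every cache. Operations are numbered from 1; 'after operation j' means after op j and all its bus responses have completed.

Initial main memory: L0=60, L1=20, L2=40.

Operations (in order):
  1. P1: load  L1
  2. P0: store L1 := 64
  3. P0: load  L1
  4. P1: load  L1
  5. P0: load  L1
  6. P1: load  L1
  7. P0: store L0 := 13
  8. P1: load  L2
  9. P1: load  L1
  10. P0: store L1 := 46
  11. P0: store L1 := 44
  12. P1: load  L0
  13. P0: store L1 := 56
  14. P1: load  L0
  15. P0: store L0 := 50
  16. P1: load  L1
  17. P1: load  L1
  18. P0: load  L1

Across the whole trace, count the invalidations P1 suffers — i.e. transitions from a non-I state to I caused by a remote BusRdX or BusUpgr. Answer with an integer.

[1] P1: load  L1 | P0:I, P1:S(20) | bus: BusRd
[2] P0: store L1 := 64 | P0:M(64), P1:I | bus: BusRdX
[3] P0: load  L1 | P0:M(64), P1:I | bus: none
[4] P1: load  L1 | P0:S(64), P1:S(64) | bus: BusRd,Flush
[5] P0: load  L1 | P0:S(64), P1:S(64) | bus: none
[6] P1: load  L1 | P0:S(64), P1:S(64) | bus: none
[7] P0: store L0 := 13 | P0:M(13), P1:I | bus: BusRdX
[8] P1: load  L2 | P0:I, P1:S(40) | bus: BusRd
[9] P1: load  L1 | P0:S(64), P1:S(64) | bus: none
[10] P0: store L1 := 46 | P0:M(46), P1:I | bus: BusRdX
[11] P0: store L1 := 44 | P0:M(44), P1:I | bus: none
[12] P1: load  L0 | P0:S(13), P1:S(13) | bus: BusRd,Flush
[13] P0: store L1 := 56 | P0:M(56), P1:I | bus: none
[14] P1: load  L0 | P0:S(13), P1:S(13) | bus: none
[15] P0: store L0 := 50 | P0:M(50), P1:I | bus: BusRdX
[16] P1: load  L1 | P0:S(56), P1:S(56) | bus: BusRd,Flush
[17] P1: load  L1 | P0:S(56), P1:S(56) | bus: none
[18] P0: load  L1 | P0:S(56), P1:S(56) | bus: none

invalidations = 3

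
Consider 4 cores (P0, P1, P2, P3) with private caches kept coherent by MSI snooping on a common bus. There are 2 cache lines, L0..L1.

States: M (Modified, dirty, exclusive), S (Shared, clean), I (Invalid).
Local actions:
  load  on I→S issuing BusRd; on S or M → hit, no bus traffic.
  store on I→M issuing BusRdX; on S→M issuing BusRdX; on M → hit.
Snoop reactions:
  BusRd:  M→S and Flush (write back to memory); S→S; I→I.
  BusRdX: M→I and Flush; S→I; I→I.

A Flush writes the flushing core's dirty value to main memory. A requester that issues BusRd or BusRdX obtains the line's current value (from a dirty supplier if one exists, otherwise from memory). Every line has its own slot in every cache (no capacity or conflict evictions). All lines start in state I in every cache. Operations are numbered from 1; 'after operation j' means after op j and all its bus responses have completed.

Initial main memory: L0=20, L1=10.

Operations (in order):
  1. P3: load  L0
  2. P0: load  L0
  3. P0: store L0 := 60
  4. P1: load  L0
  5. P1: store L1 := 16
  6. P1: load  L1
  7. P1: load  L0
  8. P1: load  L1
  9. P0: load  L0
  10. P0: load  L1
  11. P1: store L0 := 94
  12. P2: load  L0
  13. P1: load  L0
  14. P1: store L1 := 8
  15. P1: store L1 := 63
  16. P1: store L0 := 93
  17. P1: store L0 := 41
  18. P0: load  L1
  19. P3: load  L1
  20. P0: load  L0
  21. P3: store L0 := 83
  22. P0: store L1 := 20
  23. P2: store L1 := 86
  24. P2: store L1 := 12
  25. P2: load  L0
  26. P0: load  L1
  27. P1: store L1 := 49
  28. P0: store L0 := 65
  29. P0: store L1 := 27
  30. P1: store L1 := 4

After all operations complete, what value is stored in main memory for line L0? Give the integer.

memory[L0] = 83

  op1 P3: load  L0 → I/I/I/S on L0; bus BusRd; mem=20
  op2 P0: load  L0 → S/I/I/S on L0; bus BusRd; mem=20
  op3 P0: store L0 := 60 → M/I/I/I on L0; bus BusRdX; mem=20
  op4 P1: load  L0 → S/S/I/I on L0; bus BusRd Flush; mem=60
  op5 P1: store L1 := 16 → I/M/I/I on L1; bus BusRdX; mem=10
  op6 P1: load  L1 → I/M/I/I on L1; bus (none); mem=10
  op7 P1: load  L0 → S/S/I/I on L0; bus (none); mem=60
  op8 P1: load  L1 → I/M/I/I on L1; bus (none); mem=10
  op9 P0: load  L0 → S/S/I/I on L0; bus (none); mem=60
  op10 P0: load  L1 → S/S/I/I on L1; bus BusRd Flush; mem=16
  op11 P1: store L0 := 94 → I/M/I/I on L0; bus BusRdX; mem=60
  op12 P2: load  L0 → I/S/S/I on L0; bus BusRd Flush; mem=94
  op13 P1: load  L0 → I/S/S/I on L0; bus (none); mem=94
  op14 P1: store L1 := 8 → I/M/I/I on L1; bus BusRdX; mem=16
  op15 P1: store L1 := 63 → I/M/I/I on L1; bus (none); mem=16
  op16 P1: store L0 := 93 → I/M/I/I on L0; bus BusRdX; mem=94
  op17 P1: store L0 := 41 → I/M/I/I on L0; bus (none); mem=94
  op18 P0: load  L1 → S/S/I/I on L1; bus BusRd Flush; mem=63
  op19 P3: load  L1 → S/S/I/S on L1; bus BusRd; mem=63
  op20 P0: load  L0 → S/S/I/I on L0; bus BusRd Flush; mem=41
  op21 P3: store L0 := 83 → I/I/I/M on L0; bus BusRdX; mem=41
  op22 P0: store L1 := 20 → M/I/I/I on L1; bus BusRdX; mem=63
  op23 P2: store L1 := 86 → I/I/M/I on L1; bus BusRdX Flush; mem=20
  op24 P2: store L1 := 12 → I/I/M/I on L1; bus (none); mem=20
  op25 P2: load  L0 → I/I/S/S on L0; bus BusRd Flush; mem=83
  op26 P0: load  L1 → S/I/S/I on L1; bus BusRd Flush; mem=12
  op27 P1: store L1 := 49 → I/M/I/I on L1; bus BusRdX; mem=12
  op28 P0: store L0 := 65 → M/I/I/I on L0; bus BusRdX; mem=83
  op29 P0: store L1 := 27 → M/I/I/I on L1; bus BusRdX Flush; mem=49
  op30 P1: store L1 := 4 → I/M/I/I on L1; bus BusRdX Flush; mem=27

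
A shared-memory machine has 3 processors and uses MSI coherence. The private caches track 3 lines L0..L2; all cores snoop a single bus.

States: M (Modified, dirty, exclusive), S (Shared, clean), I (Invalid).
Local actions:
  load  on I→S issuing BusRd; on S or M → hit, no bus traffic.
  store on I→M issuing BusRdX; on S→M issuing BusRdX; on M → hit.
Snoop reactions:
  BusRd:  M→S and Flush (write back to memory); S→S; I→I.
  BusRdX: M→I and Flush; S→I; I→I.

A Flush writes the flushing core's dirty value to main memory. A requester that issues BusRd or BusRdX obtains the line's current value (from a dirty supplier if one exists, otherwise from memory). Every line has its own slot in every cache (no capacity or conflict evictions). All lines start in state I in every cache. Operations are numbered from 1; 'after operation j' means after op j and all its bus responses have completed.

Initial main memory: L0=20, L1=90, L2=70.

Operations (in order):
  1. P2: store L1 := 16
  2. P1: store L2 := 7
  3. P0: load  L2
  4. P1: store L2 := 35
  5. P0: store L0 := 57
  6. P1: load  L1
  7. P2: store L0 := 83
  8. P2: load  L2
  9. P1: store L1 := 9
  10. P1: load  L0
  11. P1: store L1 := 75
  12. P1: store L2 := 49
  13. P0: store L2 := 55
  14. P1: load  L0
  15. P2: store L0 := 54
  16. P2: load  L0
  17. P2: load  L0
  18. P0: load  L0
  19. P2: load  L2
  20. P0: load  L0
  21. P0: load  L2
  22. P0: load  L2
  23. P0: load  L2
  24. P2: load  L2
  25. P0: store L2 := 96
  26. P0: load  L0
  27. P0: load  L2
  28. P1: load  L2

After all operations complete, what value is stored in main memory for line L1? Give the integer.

memory[L1] = 16

step 1: P2: store L1 := 16  ⟶  IIM  (L1)  txn=BusRdX  M[L1]=90
step 2: P1: store L2 := 7  ⟶  IMI  (L2)  txn=BusRdX  M[L2]=70
step 3: P0: load  L2  ⟶  SSI  (L2)  txn=BusRd+Flush  M[L2]=7
step 4: P1: store L2 := 35  ⟶  IMI  (L2)  txn=BusRdX  M[L2]=7
step 5: P0: store L0 := 57  ⟶  MII  (L0)  txn=BusRdX  M[L0]=20
step 6: P1: load  L1  ⟶  ISS  (L1)  txn=BusRd+Flush  M[L1]=16
step 7: P2: store L0 := 83  ⟶  IIM  (L0)  txn=BusRdX+Flush  M[L0]=57
step 8: P2: load  L2  ⟶  ISS  (L2)  txn=BusRd+Flush  M[L2]=35
step 9: P1: store L1 := 9  ⟶  IMI  (L1)  txn=BusRdX  M[L1]=16
step 10: P1: load  L0  ⟶  ISS  (L0)  txn=BusRd+Flush  M[L0]=83
step 11: P1: store L1 := 75  ⟶  IMI  (L1)  txn=∅  M[L1]=16
step 12: P1: store L2 := 49  ⟶  IMI  (L2)  txn=BusRdX  M[L2]=35
step 13: P0: store L2 := 55  ⟶  MII  (L2)  txn=BusRdX+Flush  M[L2]=49
step 14: P1: load  L0  ⟶  ISS  (L0)  txn=∅  M[L0]=83
step 15: P2: store L0 := 54  ⟶  IIM  (L0)  txn=BusRdX  M[L0]=83
step 16: P2: load  L0  ⟶  IIM  (L0)  txn=∅  M[L0]=83
step 17: P2: load  L0  ⟶  IIM  (L0)  txn=∅  M[L0]=83
step 18: P0: load  L0  ⟶  SIS  (L0)  txn=BusRd+Flush  M[L0]=54
step 19: P2: load  L2  ⟶  SIS  (L2)  txn=BusRd+Flush  M[L2]=55
step 20: P0: load  L0  ⟶  SIS  (L0)  txn=∅  M[L0]=54
step 21: P0: load  L2  ⟶  SIS  (L2)  txn=∅  M[L2]=55
step 22: P0: load  L2  ⟶  SIS  (L2)  txn=∅  M[L2]=55
step 23: P0: load  L2  ⟶  SIS  (L2)  txn=∅  M[L2]=55
step 24: P2: load  L2  ⟶  SIS  (L2)  txn=∅  M[L2]=55
step 25: P0: store L2 := 96  ⟶  MII  (L2)  txn=BusRdX  M[L2]=55
step 26: P0: load  L0  ⟶  SIS  (L0)  txn=∅  M[L0]=54
step 27: P0: load  L2  ⟶  MII  (L2)  txn=∅  M[L2]=55
step 28: P1: load  L2  ⟶  SSI  (L2)  txn=BusRd+Flush  M[L2]=96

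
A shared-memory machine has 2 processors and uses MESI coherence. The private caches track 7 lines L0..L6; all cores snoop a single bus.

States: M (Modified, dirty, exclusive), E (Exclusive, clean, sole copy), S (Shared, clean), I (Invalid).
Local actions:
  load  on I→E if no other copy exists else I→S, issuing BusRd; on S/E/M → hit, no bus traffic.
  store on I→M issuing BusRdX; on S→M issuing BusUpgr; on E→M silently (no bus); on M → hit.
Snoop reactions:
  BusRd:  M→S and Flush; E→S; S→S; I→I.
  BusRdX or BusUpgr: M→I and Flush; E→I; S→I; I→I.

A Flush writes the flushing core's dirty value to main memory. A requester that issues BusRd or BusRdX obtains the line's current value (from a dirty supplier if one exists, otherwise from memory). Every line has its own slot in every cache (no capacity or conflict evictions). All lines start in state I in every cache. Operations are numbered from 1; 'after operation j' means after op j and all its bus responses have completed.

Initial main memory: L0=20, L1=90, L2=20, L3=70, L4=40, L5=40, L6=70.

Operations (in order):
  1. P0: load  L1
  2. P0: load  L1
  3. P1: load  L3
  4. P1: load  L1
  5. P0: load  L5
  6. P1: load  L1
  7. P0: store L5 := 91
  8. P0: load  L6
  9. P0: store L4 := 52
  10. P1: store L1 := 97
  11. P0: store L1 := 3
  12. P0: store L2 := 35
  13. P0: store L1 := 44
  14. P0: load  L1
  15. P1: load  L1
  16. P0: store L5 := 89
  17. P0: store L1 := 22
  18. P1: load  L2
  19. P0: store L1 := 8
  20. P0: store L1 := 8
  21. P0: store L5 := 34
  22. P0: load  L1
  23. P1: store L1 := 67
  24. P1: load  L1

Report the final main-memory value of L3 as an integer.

memory[L3] = 70

1. P0: load  L1  bus=[BusRd]  L1: P0=E P1=I  mem[L1]=90
2. P0: load  L1  bus=[-]  L1: P0=E P1=I  mem[L1]=90
3. P1: load  L3  bus=[BusRd]  L3: P0=I P1=E  mem[L3]=70
4. P1: load  L1  bus=[BusRd]  L1: P0=S P1=S  mem[L1]=90
5. P0: load  L5  bus=[BusRd]  L5: P0=E P1=I  mem[L5]=40
6. P1: load  L1  bus=[-]  L1: P0=S P1=S  mem[L1]=90
7. P0: store L5 := 91  bus=[-]  L5: P0=M P1=I  mem[L5]=40
8. P0: load  L6  bus=[BusRd]  L6: P0=E P1=I  mem[L6]=70
9. P0: store L4 := 52  bus=[BusRdX]  L4: P0=M P1=I  mem[L4]=40
10. P1: store L1 := 97  bus=[BusUpgr]  L1: P0=I P1=M  mem[L1]=90
11. P0: store L1 := 3  bus=[BusRdX,Flush]  L1: P0=M P1=I  mem[L1]=97
12. P0: store L2 := 35  bus=[BusRdX]  L2: P0=M P1=I  mem[L2]=20
13. P0: store L1 := 44  bus=[-]  L1: P0=M P1=I  mem[L1]=97
14. P0: load  L1  bus=[-]  L1: P0=M P1=I  mem[L1]=97
15. P1: load  L1  bus=[BusRd,Flush]  L1: P0=S P1=S  mem[L1]=44
16. P0: store L5 := 89  bus=[-]  L5: P0=M P1=I  mem[L5]=40
17. P0: store L1 := 22  bus=[BusUpgr]  L1: P0=M P1=I  mem[L1]=44
18. P1: load  L2  bus=[BusRd,Flush]  L2: P0=S P1=S  mem[L2]=35
19. P0: store L1 := 8  bus=[-]  L1: P0=M P1=I  mem[L1]=44
20. P0: store L1 := 8  bus=[-]  L1: P0=M P1=I  mem[L1]=44
21. P0: store L5 := 34  bus=[-]  L5: P0=M P1=I  mem[L5]=40
22. P0: load  L1  bus=[-]  L1: P0=M P1=I  mem[L1]=44
23. P1: store L1 := 67  bus=[BusRdX,Flush]  L1: P0=I P1=M  mem[L1]=8
24. P1: load  L1  bus=[-]  L1: P0=I P1=M  mem[L1]=8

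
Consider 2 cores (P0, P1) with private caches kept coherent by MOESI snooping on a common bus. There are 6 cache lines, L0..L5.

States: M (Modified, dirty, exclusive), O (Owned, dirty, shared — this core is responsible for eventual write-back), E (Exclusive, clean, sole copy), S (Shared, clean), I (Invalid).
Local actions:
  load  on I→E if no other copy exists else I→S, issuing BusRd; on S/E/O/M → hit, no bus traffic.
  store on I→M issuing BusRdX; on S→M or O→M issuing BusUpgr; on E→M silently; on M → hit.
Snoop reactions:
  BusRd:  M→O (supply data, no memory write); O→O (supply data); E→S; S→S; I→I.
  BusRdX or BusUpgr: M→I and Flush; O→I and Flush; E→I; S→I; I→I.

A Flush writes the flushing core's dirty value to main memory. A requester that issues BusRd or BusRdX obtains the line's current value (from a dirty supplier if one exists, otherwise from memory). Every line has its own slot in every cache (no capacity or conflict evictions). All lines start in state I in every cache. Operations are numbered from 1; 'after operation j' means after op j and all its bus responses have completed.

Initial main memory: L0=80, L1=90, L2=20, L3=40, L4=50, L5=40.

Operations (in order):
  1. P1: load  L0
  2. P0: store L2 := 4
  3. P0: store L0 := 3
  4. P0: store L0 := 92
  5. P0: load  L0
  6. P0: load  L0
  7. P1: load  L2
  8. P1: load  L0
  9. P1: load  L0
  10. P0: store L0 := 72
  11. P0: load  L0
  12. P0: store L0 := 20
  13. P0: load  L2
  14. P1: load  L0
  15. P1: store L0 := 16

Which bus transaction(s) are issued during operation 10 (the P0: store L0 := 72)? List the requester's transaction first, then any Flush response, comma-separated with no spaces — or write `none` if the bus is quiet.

bus = BusUpgr

step 1: P1: load  L0  ⟶  IE  (L0)  txn=BusRd  M[L0]=80
step 2: P0: store L2 := 4  ⟶  MI  (L2)  txn=BusRdX  M[L2]=20
step 3: P0: store L0 := 3  ⟶  MI  (L0)  txn=BusRdX  M[L0]=80
step 4: P0: store L0 := 92  ⟶  MI  (L0)  txn=∅  M[L0]=80
step 5: P0: load  L0  ⟶  MI  (L0)  txn=∅  M[L0]=80
step 6: P0: load  L0  ⟶  MI  (L0)  txn=∅  M[L0]=80
step 7: P1: load  L2  ⟶  OS  (L2)  txn=BusRd  M[L2]=20
step 8: P1: load  L0  ⟶  OS  (L0)  txn=BusRd  M[L0]=80
step 9: P1: load  L0  ⟶  OS  (L0)  txn=∅  M[L0]=80
step 10: P0: store L0 := 72  ⟶  MI  (L0)  txn=BusUpgr  M[L0]=80
step 11: P0: load  L0  ⟶  MI  (L0)  txn=∅  M[L0]=80
step 12: P0: store L0 := 20  ⟶  MI  (L0)  txn=∅  M[L0]=80
step 13: P0: load  L2  ⟶  OS  (L2)  txn=∅  M[L2]=20
step 14: P1: load  L0  ⟶  OS  (L0)  txn=BusRd  M[L0]=80
step 15: P1: store L0 := 16  ⟶  IM  (L0)  txn=BusUpgr+Flush  M[L0]=20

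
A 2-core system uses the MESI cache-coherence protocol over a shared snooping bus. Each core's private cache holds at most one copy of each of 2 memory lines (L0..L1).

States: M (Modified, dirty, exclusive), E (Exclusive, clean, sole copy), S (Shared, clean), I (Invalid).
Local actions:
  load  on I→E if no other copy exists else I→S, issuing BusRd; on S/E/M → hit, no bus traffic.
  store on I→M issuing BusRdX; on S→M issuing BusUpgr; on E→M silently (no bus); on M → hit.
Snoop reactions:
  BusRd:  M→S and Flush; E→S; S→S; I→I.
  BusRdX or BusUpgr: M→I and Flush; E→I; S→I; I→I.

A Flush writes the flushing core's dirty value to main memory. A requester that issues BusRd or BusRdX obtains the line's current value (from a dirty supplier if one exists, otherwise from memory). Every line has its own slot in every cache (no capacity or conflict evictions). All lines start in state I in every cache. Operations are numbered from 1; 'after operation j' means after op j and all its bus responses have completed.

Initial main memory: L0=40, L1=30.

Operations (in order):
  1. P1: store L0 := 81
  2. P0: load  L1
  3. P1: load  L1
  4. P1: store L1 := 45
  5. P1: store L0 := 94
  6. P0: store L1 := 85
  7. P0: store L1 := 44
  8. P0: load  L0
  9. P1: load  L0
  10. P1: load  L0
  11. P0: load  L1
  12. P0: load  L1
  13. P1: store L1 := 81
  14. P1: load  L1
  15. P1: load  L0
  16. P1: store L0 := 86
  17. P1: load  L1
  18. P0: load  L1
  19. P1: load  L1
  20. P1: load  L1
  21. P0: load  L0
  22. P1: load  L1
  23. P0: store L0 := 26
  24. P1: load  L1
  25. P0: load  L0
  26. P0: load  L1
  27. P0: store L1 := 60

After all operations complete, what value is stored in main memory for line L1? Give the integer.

step 1: P1: store L0 := 81  ⟶  IM  (L0)  txn=BusRdX  M[L0]=40
step 2: P0: load  L1  ⟶  EI  (L1)  txn=BusRd  M[L1]=30
step 3: P1: load  L1  ⟶  SS  (L1)  txn=BusRd  M[L1]=30
step 4: P1: store L1 := 45  ⟶  IM  (L1)  txn=BusUpgr  M[L1]=30
step 5: P1: store L0 := 94  ⟶  IM  (L0)  txn=∅  M[L0]=40
step 6: P0: store L1 := 85  ⟶  MI  (L1)  txn=BusRdX+Flush  M[L1]=45
step 7: P0: store L1 := 44  ⟶  MI  (L1)  txn=∅  M[L1]=45
step 8: P0: load  L0  ⟶  SS  (L0)  txn=BusRd+Flush  M[L0]=94
step 9: P1: load  L0  ⟶  SS  (L0)  txn=∅  M[L0]=94
step 10: P1: load  L0  ⟶  SS  (L0)  txn=∅  M[L0]=94
step 11: P0: load  L1  ⟶  MI  (L1)  txn=∅  M[L1]=45
step 12: P0: load  L1  ⟶  MI  (L1)  txn=∅  M[L1]=45
step 13: P1: store L1 := 81  ⟶  IM  (L1)  txn=BusRdX+Flush  M[L1]=44
step 14: P1: load  L1  ⟶  IM  (L1)  txn=∅  M[L1]=44
step 15: P1: load  L0  ⟶  SS  (L0)  txn=∅  M[L0]=94
step 16: P1: store L0 := 86  ⟶  IM  (L0)  txn=BusUpgr  M[L0]=94
step 17: P1: load  L1  ⟶  IM  (L1)  txn=∅  M[L1]=44
step 18: P0: load  L1  ⟶  SS  (L1)  txn=BusRd+Flush  M[L1]=81
step 19: P1: load  L1  ⟶  SS  (L1)  txn=∅  M[L1]=81
step 20: P1: load  L1  ⟶  SS  (L1)  txn=∅  M[L1]=81
step 21: P0: load  L0  ⟶  SS  (L0)  txn=BusRd+Flush  M[L0]=86
step 22: P1: load  L1  ⟶  SS  (L1)  txn=∅  M[L1]=81
step 23: P0: store L0 := 26  ⟶  MI  (L0)  txn=BusUpgr  M[L0]=86
step 24: P1: load  L1  ⟶  SS  (L1)  txn=∅  M[L1]=81
step 25: P0: load  L0  ⟶  MI  (L0)  txn=∅  M[L0]=86
step 26: P0: load  L1  ⟶  SS  (L1)  txn=∅  M[L1]=81
step 27: P0: store L1 := 60  ⟶  MI  (L1)  txn=BusUpgr  M[L1]=81

memory[L1] = 81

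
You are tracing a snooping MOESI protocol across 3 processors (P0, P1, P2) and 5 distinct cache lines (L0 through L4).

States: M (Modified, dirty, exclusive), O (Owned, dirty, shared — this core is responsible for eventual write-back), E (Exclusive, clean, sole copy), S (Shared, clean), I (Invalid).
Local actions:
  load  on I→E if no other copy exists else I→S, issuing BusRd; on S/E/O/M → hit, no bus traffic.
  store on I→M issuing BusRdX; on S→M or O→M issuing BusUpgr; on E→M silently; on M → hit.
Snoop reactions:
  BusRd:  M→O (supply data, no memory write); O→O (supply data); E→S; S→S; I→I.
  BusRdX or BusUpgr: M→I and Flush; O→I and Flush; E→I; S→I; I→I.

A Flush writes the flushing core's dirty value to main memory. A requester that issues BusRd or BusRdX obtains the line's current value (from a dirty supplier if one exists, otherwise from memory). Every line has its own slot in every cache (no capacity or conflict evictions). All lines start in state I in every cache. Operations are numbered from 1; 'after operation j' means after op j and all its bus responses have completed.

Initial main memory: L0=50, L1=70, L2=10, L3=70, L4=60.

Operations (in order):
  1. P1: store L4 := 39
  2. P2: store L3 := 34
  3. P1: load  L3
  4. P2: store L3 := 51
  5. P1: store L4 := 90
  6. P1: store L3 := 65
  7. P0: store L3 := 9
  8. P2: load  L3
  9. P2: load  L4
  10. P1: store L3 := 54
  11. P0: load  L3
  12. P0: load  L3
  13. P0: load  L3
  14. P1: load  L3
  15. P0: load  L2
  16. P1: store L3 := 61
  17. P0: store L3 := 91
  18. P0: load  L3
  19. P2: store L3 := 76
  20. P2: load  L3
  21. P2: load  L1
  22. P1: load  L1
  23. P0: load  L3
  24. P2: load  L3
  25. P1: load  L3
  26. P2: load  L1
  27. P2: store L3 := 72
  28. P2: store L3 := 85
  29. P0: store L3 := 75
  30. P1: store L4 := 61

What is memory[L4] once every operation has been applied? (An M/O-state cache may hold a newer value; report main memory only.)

memory[L4] = 60

step 1: P1: store L4 := 39  ⟶  IMI  (L4)  txn=BusRdX  M[L4]=60
step 2: P2: store L3 := 34  ⟶  IIM  (L3)  txn=BusRdX  M[L3]=70
step 3: P1: load  L3  ⟶  ISO  (L3)  txn=BusRd  M[L3]=70
step 4: P2: store L3 := 51  ⟶  IIM  (L3)  txn=BusUpgr  M[L3]=70
step 5: P1: store L4 := 90  ⟶  IMI  (L4)  txn=∅  M[L4]=60
step 6: P1: store L3 := 65  ⟶  IMI  (L3)  txn=BusRdX+Flush  M[L3]=51
step 7: P0: store L3 := 9  ⟶  MII  (L3)  txn=BusRdX+Flush  M[L3]=65
step 8: P2: load  L3  ⟶  OIS  (L3)  txn=BusRd  M[L3]=65
step 9: P2: load  L4  ⟶  IOS  (L4)  txn=BusRd  M[L4]=60
step 10: P1: store L3 := 54  ⟶  IMI  (L3)  txn=BusRdX+Flush  M[L3]=9
step 11: P0: load  L3  ⟶  SOI  (L3)  txn=BusRd  M[L3]=9
step 12: P0: load  L3  ⟶  SOI  (L3)  txn=∅  M[L3]=9
step 13: P0: load  L3  ⟶  SOI  (L3)  txn=∅  M[L3]=9
step 14: P1: load  L3  ⟶  SOI  (L3)  txn=∅  M[L3]=9
step 15: P0: load  L2  ⟶  EII  (L2)  txn=BusRd  M[L2]=10
step 16: P1: store L3 := 61  ⟶  IMI  (L3)  txn=BusUpgr  M[L3]=9
step 17: P0: store L3 := 91  ⟶  MII  (L3)  txn=BusRdX+Flush  M[L3]=61
step 18: P0: load  L3  ⟶  MII  (L3)  txn=∅  M[L3]=61
step 19: P2: store L3 := 76  ⟶  IIM  (L3)  txn=BusRdX+Flush  M[L3]=91
step 20: P2: load  L3  ⟶  IIM  (L3)  txn=∅  M[L3]=91
step 21: P2: load  L1  ⟶  IIE  (L1)  txn=BusRd  M[L1]=70
step 22: P1: load  L1  ⟶  ISS  (L1)  txn=BusRd  M[L1]=70
step 23: P0: load  L3  ⟶  SIO  (L3)  txn=BusRd  M[L3]=91
step 24: P2: load  L3  ⟶  SIO  (L3)  txn=∅  M[L3]=91
step 25: P1: load  L3  ⟶  SSO  (L3)  txn=BusRd  M[L3]=91
step 26: P2: load  L1  ⟶  ISS  (L1)  txn=∅  M[L1]=70
step 27: P2: store L3 := 72  ⟶  IIM  (L3)  txn=BusUpgr  M[L3]=91
step 28: P2: store L3 := 85  ⟶  IIM  (L3)  txn=∅  M[L3]=91
step 29: P0: store L3 := 75  ⟶  MII  (L3)  txn=BusRdX+Flush  M[L3]=85
step 30: P1: store L4 := 61  ⟶  IMI  (L4)  txn=BusUpgr  M[L4]=60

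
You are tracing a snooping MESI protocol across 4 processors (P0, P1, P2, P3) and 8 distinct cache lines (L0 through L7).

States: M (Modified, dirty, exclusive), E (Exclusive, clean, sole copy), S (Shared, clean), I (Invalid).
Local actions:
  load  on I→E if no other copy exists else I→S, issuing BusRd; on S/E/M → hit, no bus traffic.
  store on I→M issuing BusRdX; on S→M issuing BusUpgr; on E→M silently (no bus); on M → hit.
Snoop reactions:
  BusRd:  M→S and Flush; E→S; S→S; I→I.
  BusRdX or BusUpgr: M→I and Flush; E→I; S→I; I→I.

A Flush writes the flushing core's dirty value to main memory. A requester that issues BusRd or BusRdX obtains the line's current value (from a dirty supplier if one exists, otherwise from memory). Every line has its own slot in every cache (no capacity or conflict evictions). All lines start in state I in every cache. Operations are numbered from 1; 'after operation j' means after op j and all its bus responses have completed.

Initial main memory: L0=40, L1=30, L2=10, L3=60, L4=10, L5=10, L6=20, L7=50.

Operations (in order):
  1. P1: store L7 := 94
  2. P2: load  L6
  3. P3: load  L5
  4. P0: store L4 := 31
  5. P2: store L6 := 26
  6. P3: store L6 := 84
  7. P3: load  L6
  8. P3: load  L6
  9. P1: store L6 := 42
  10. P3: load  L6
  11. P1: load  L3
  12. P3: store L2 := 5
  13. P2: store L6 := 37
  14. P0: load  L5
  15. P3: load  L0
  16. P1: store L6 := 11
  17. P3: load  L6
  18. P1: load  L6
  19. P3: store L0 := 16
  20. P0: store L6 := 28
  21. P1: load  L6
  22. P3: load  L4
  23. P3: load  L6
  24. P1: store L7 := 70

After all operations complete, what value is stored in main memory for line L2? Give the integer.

  op1 P1: store L7 := 94 → I/M/I/I on L7; bus BusRdX; mem=50
  op2 P2: load  L6 → I/I/E/I on L6; bus BusRd; mem=20
  op3 P3: load  L5 → I/I/I/E on L5; bus BusRd; mem=10
  op4 P0: store L4 := 31 → M/I/I/I on L4; bus BusRdX; mem=10
  op5 P2: store L6 := 26 → I/I/M/I on L6; bus (none); mem=20
  op6 P3: store L6 := 84 → I/I/I/M on L6; bus BusRdX Flush; mem=26
  op7 P3: load  L6 → I/I/I/M on L6; bus (none); mem=26
  op8 P3: load  L6 → I/I/I/M on L6; bus (none); mem=26
  op9 P1: store L6 := 42 → I/M/I/I on L6; bus BusRdX Flush; mem=84
  op10 P3: load  L6 → I/S/I/S on L6; bus BusRd Flush; mem=42
  op11 P1: load  L3 → I/E/I/I on L3; bus BusRd; mem=60
  op12 P3: store L2 := 5 → I/I/I/M on L2; bus BusRdX; mem=10
  op13 P2: store L6 := 37 → I/I/M/I on L6; bus BusRdX; mem=42
  op14 P0: load  L5 → S/I/I/S on L5; bus BusRd; mem=10
  op15 P3: load  L0 → I/I/I/E on L0; bus BusRd; mem=40
  op16 P1: store L6 := 11 → I/M/I/I on L6; bus BusRdX Flush; mem=37
  op17 P3: load  L6 → I/S/I/S on L6; bus BusRd Flush; mem=11
  op18 P1: load  L6 → I/S/I/S on L6; bus (none); mem=11
  op19 P3: store L0 := 16 → I/I/I/M on L0; bus (none); mem=40
  op20 P0: store L6 := 28 → M/I/I/I on L6; bus BusRdX; mem=11
  op21 P1: load  L6 → S/S/I/I on L6; bus BusRd Flush; mem=28
  op22 P3: load  L4 → S/I/I/S on L4; bus BusRd Flush; mem=31
  op23 P3: load  L6 → S/S/I/S on L6; bus BusRd; mem=28
  op24 P1: store L7 := 70 → I/M/I/I on L7; bus (none); mem=50

memory[L2] = 10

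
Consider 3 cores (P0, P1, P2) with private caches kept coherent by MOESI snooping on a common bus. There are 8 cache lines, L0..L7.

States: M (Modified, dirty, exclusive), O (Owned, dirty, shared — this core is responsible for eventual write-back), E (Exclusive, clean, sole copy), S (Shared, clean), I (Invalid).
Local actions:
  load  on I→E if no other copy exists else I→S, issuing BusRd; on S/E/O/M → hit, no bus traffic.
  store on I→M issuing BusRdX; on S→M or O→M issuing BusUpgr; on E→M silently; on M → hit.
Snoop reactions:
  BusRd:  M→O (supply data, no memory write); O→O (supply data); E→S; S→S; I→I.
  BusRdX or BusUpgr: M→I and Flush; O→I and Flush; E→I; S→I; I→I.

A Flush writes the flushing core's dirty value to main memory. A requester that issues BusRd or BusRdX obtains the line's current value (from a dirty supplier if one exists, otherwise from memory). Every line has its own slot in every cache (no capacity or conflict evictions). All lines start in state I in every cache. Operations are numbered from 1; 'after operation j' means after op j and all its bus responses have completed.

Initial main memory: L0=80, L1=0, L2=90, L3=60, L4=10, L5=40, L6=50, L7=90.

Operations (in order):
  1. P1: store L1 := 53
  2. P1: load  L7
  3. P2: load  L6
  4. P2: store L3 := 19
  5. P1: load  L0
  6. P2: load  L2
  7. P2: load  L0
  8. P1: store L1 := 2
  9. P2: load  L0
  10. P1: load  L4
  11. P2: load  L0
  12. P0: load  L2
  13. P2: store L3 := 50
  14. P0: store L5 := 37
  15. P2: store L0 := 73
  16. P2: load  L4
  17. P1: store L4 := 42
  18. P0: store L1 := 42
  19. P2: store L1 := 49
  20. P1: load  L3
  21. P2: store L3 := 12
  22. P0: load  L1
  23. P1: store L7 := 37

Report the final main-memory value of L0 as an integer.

1. P1: store L1 := 53  bus=[BusRdX]  L1: P0=I P1=M P2=I  mem[L1]=0
2. P1: load  L7  bus=[BusRd]  L7: P0=I P1=E P2=I  mem[L7]=90
3. P2: load  L6  bus=[BusRd]  L6: P0=I P1=I P2=E  mem[L6]=50
4. P2: store L3 := 19  bus=[BusRdX]  L3: P0=I P1=I P2=M  mem[L3]=60
5. P1: load  L0  bus=[BusRd]  L0: P0=I P1=E P2=I  mem[L0]=80
6. P2: load  L2  bus=[BusRd]  L2: P0=I P1=I P2=E  mem[L2]=90
7. P2: load  L0  bus=[BusRd]  L0: P0=I P1=S P2=S  mem[L0]=80
8. P1: store L1 := 2  bus=[-]  L1: P0=I P1=M P2=I  mem[L1]=0
9. P2: load  L0  bus=[-]  L0: P0=I P1=S P2=S  mem[L0]=80
10. P1: load  L4  bus=[BusRd]  L4: P0=I P1=E P2=I  mem[L4]=10
11. P2: load  L0  bus=[-]  L0: P0=I P1=S P2=S  mem[L0]=80
12. P0: load  L2  bus=[BusRd]  L2: P0=S P1=I P2=S  mem[L2]=90
13. P2: store L3 := 50  bus=[-]  L3: P0=I P1=I P2=M  mem[L3]=60
14. P0: store L5 := 37  bus=[BusRdX]  L5: P0=M P1=I P2=I  mem[L5]=40
15. P2: store L0 := 73  bus=[BusUpgr]  L0: P0=I P1=I P2=M  mem[L0]=80
16. P2: load  L4  bus=[BusRd]  L4: P0=I P1=S P2=S  mem[L4]=10
17. P1: store L4 := 42  bus=[BusUpgr]  L4: P0=I P1=M P2=I  mem[L4]=10
18. P0: store L1 := 42  bus=[BusRdX,Flush]  L1: P0=M P1=I P2=I  mem[L1]=2
19. P2: store L1 := 49  bus=[BusRdX,Flush]  L1: P0=I P1=I P2=M  mem[L1]=42
20. P1: load  L3  bus=[BusRd]  L3: P0=I P1=S P2=O  mem[L3]=60
21. P2: store L3 := 12  bus=[BusUpgr]  L3: P0=I P1=I P2=M  mem[L3]=60
22. P0: load  L1  bus=[BusRd]  L1: P0=S P1=I P2=O  mem[L1]=42
23. P1: store L7 := 37  bus=[-]  L7: P0=I P1=M P2=I  mem[L7]=90

memory[L0] = 80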